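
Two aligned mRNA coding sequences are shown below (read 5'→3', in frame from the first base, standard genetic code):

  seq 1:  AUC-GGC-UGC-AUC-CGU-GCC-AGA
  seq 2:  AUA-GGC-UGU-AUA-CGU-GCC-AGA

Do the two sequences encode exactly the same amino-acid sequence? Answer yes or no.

Codon 1: AUC Ile / AUA Ile — synonymous.
Codon 2: GGC Gly / GGC Gly — identical.
Codon 3: UGC Cys / UGU Cys — synonymous.
Codon 4: AUC Ile / AUA Ile — synonymous.
Codon 5: CGU Arg / CGU Arg — identical.
Codon 6: GCC Ala / GCC Ala — identical.
Codon 7: AGA Arg / AGA Arg — identical.
Nonsynonymous differences: 0 → same protein.

yes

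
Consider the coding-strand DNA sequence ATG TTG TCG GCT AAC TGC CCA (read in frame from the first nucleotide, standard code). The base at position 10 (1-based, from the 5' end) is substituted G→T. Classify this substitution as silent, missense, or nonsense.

Position 10 falls in codon 4: GCT → Ala.
After the substitution the codon is TCT → Ser.
Ala ≠ Ser, so this is a missense mutation.

missense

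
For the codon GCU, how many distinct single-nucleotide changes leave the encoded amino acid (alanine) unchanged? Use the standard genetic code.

Position 1: none → 0 synonymous.
Position 2: none → 0 synonymous.
Position 3: GCC, GCA, GCG → 3 synonymous.
Total: 0 + 0 + 3 = 3.

3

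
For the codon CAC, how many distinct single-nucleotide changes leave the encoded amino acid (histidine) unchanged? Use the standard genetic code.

1

Position 1: none → 0 synonymous.
Position 2: none → 0 synonymous.
Position 3: CAU → 1 synonymous.
Total: 0 + 0 + 1 = 1.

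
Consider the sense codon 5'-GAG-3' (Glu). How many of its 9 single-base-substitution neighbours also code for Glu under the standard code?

Position 1: none → 0 synonymous.
Position 2: none → 0 synonymous.
Position 3: GAA → 1 synonymous.
Total: 0 + 0 + 1 = 1.

1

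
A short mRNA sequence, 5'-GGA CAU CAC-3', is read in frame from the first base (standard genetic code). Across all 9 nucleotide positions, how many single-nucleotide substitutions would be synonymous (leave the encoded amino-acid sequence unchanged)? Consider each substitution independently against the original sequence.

5

Codon 1 (GGA, Gly): 3 synonymous substitutions.
Codon 2 (CAU, His): 1 synonymous substitution.
Codon 3 (CAC, His): 1 synonymous substitution.
Total: 3 + 1 + 1 = 5.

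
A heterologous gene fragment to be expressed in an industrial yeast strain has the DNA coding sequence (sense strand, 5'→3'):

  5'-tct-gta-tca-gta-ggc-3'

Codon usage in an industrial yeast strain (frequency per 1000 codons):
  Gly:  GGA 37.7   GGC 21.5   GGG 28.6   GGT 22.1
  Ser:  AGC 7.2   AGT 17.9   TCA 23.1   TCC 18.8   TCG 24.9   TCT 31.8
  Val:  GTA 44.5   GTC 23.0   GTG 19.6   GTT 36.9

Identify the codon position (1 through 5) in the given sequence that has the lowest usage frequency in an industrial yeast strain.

5

Codon 1 TCT (Ser): 31.8 per 1000.
Codon 2 GTA (Val): 44.5 per 1000.
Codon 3 TCA (Ser): 23.1 per 1000.
Codon 4 GTA (Val): 44.5 per 1000.
Codon 5 GGC (Gly): 21.5 per 1000.
Lowest frequency is 21.5 at codon 5.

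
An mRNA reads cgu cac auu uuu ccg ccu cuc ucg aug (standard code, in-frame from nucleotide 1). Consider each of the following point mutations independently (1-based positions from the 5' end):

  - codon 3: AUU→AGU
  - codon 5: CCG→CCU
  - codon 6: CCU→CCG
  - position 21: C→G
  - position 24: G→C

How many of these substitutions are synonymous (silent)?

4

Codon 3: AUU (Ile) → AGU (Ser) — missense.
Codon 5: CCG (Pro) → CCU (Pro) — synonymous.
Codon 6: CCU (Pro) → CCG (Pro) — synonymous.
Codon 7: CUC (Leu) → CUG (Leu) — synonymous.
Codon 8: UCG (Ser) → UCC (Ser) — synonymous.
Synonymous: 4 of 5.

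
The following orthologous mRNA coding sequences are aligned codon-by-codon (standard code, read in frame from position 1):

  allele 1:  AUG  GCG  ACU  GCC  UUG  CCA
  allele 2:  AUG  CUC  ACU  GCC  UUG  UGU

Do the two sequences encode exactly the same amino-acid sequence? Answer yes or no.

Codon 1: AUG Met / AUG Met — identical.
Codon 2: GCG Ala / CUC Leu — nonsynonymous.
Codon 3: ACU Thr / ACU Thr — identical.
Codon 4: GCC Ala / GCC Ala — identical.
Codon 5: UUG Leu / UUG Leu — identical.
Codon 6: CCA Pro / UGU Cys — nonsynonymous.
Nonsynonymous differences: 2 → different protein.

no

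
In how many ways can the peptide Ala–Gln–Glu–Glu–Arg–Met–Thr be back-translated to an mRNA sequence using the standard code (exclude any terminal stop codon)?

Ala: 4 codons.
Gln: 2 codons.
Glu: 2 codons.
Glu: 2 codons.
Arg: 6 codons.
Met: 1 codon.
Thr: 4 codons.
4 × 2 × 2 × 2 × 6 × 1 × 4 = 768.

768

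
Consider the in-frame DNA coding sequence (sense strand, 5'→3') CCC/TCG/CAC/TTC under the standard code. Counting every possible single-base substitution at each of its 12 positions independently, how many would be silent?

8

Codon 1 (CCC, Pro): 3 synonymous substitutions.
Codon 2 (TCG, Ser): 3 synonymous substitutions.
Codon 3 (CAC, His): 1 synonymous substitution.
Codon 4 (TTC, Phe): 1 synonymous substitution.
Total: 3 + 3 + 1 + 1 = 8.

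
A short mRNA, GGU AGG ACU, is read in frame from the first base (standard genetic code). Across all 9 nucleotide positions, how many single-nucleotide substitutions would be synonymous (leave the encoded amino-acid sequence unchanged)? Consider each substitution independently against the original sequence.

Codon 1 (GGU, Gly): 3 synonymous substitutions.
Codon 2 (AGG, Arg): 2 synonymous substitutions.
Codon 3 (ACU, Thr): 3 synonymous substitutions.
Total: 3 + 2 + 3 = 8.

8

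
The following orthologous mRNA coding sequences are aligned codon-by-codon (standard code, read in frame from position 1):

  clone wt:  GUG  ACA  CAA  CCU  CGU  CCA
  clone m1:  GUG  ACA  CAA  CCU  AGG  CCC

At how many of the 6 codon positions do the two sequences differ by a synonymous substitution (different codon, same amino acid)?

2

Codon 1: GUG Val / GUG Val — identical.
Codon 2: ACA Thr / ACA Thr — identical.
Codon 3: CAA Gln / CAA Gln — identical.
Codon 4: CCU Pro / CCU Pro — identical.
Codon 5: CGU Arg / AGG Arg — synonymous.
Codon 6: CCA Pro / CCC Pro — synonymous.
Synonymous differences: 2.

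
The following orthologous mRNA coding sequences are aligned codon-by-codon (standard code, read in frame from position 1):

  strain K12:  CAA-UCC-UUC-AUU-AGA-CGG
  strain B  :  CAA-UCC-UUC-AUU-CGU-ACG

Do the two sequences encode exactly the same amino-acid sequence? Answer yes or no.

no

Codon 1: CAA Gln / CAA Gln — identical.
Codon 2: UCC Ser / UCC Ser — identical.
Codon 3: UUC Phe / UUC Phe — identical.
Codon 4: AUU Ile / AUU Ile — identical.
Codon 5: AGA Arg / CGU Arg — synonymous.
Codon 6: CGG Arg / ACG Thr — nonsynonymous.
Nonsynonymous differences: 1 → different protein.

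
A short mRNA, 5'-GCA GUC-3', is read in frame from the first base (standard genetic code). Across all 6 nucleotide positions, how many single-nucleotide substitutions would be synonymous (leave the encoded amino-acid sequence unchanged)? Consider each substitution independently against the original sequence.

Codon 1 (GCA, Ala): 3 synonymous substitutions.
Codon 2 (GUC, Val): 3 synonymous substitutions.
Total: 3 + 3 = 6.

6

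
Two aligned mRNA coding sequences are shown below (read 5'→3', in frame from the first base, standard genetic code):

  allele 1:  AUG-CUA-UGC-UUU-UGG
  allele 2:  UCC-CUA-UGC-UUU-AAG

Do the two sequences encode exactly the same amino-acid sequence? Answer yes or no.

no

Codon 1: AUG Met / UCC Ser — nonsynonymous.
Codon 2: CUA Leu / CUA Leu — identical.
Codon 3: UGC Cys / UGC Cys — identical.
Codon 4: UUU Phe / UUU Phe — identical.
Codon 5: UGG Trp / AAG Lys — nonsynonymous.
Nonsynonymous differences: 2 → different protein.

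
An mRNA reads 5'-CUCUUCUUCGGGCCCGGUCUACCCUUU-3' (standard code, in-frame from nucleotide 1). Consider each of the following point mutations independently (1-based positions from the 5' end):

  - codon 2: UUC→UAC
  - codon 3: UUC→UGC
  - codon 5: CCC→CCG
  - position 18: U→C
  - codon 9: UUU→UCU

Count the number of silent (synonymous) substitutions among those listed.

Codon 2: UUC (Phe) → UAC (Tyr) — missense.
Codon 3: UUC (Phe) → UGC (Cys) — missense.
Codon 5: CCC (Pro) → CCG (Pro) — synonymous.
Codon 6: GGU (Gly) → GGC (Gly) — synonymous.
Codon 9: UUU (Phe) → UCU (Ser) — missense.
Synonymous: 2 of 5.

2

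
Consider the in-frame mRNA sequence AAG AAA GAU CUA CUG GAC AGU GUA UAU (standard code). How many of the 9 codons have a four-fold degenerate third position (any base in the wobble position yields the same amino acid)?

3

Codon 1 AAG (Lys): third position 2-fold.
Codon 2 AAA (Lys): third position 2-fold.
Codon 3 GAU (Asp): third position 2-fold.
Codon 4 CUA (Leu): third position 4-fold.
Codon 5 CUG (Leu): third position 4-fold.
Codon 6 GAC (Asp): third position 2-fold.
Codon 7 AGU (Ser): third position 2-fold.
Codon 8 GUA (Val): third position 4-fold.
Codon 9 UAU (Tyr): third position 2-fold.
Four-fold degenerate third positions: 3.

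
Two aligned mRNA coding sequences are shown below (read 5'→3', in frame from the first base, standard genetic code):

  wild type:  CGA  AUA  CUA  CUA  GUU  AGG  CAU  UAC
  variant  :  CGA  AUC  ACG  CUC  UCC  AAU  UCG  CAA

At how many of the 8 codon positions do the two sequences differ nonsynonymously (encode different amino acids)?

Codon 1: CGA Arg / CGA Arg — identical.
Codon 2: AUA Ile / AUC Ile — synonymous.
Codon 3: CUA Leu / ACG Thr — nonsynonymous.
Codon 4: CUA Leu / CUC Leu — synonymous.
Codon 5: GUU Val / UCC Ser — nonsynonymous.
Codon 6: AGG Arg / AAU Asn — nonsynonymous.
Codon 7: CAU His / UCG Ser — nonsynonymous.
Codon 8: UAC Tyr / CAA Gln — nonsynonymous.
Nonsynonymous differences: 5.

5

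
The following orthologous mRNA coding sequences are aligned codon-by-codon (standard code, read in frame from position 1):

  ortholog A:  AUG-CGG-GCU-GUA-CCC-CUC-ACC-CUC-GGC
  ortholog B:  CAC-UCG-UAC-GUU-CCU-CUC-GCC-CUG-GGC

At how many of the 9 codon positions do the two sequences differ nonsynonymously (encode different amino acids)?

Codon 1: AUG Met / CAC His — nonsynonymous.
Codon 2: CGG Arg / UCG Ser — nonsynonymous.
Codon 3: GCU Ala / UAC Tyr — nonsynonymous.
Codon 4: GUA Val / GUU Val — synonymous.
Codon 5: CCC Pro / CCU Pro — synonymous.
Codon 6: CUC Leu / CUC Leu — identical.
Codon 7: ACC Thr / GCC Ala — nonsynonymous.
Codon 8: CUC Leu / CUG Leu — synonymous.
Codon 9: GGC Gly / GGC Gly — identical.
Nonsynonymous differences: 4.

4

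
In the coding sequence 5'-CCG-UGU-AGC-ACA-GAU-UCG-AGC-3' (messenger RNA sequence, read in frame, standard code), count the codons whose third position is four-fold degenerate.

Codon 1 CCG (Pro): third position 4-fold.
Codon 2 UGU (Cys): third position 2-fold.
Codon 3 AGC (Ser): third position 2-fold.
Codon 4 ACA (Thr): third position 4-fold.
Codon 5 GAU (Asp): third position 2-fold.
Codon 6 UCG (Ser): third position 4-fold.
Codon 7 AGC (Ser): third position 2-fold.
Four-fold degenerate third positions: 3.

3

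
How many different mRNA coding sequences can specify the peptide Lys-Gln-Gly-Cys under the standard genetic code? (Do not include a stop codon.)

Lys: 2 codons.
Gln: 2 codons.
Gly: 4 codons.
Cys: 2 codons.
2 × 2 × 4 × 2 = 32.

32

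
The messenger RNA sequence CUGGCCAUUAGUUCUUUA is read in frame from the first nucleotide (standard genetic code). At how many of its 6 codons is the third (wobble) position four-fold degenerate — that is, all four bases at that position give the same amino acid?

Codon 1 CUG (Leu): third position 4-fold.
Codon 2 GCC (Ala): third position 4-fold.
Codon 3 AUU (Ile): third position 3-fold.
Codon 4 AGU (Ser): third position 2-fold.
Codon 5 UCU (Ser): third position 4-fold.
Codon 6 UUA (Leu): third position 2-fold.
Four-fold degenerate third positions: 3.

3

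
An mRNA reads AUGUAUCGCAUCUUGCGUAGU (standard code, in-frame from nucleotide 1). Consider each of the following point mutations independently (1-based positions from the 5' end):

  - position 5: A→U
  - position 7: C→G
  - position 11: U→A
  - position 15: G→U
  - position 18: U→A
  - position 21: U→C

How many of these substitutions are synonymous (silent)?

Codon 2: UAU (Tyr) → UUU (Phe) — missense.
Codon 3: CGC (Arg) → GGC (Gly) — missense.
Codon 4: AUC (Ile) → AAC (Asn) — missense.
Codon 5: UUG (Leu) → UUU (Phe) — missense.
Codon 6: CGU (Arg) → CGA (Arg) — synonymous.
Codon 7: AGU (Ser) → AGC (Ser) — synonymous.
Synonymous: 2 of 6.

2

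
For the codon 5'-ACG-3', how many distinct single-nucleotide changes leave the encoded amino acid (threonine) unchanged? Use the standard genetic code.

3

Position 1: none → 0 synonymous.
Position 2: none → 0 synonymous.
Position 3: ACU, ACC, ACA → 3 synonymous.
Total: 0 + 0 + 3 = 3.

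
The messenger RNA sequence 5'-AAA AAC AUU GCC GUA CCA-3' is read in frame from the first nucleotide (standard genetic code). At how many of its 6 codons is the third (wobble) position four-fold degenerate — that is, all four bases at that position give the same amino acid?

3

Codon 1 AAA (Lys): third position 2-fold.
Codon 2 AAC (Asn): third position 2-fold.
Codon 3 AUU (Ile): third position 3-fold.
Codon 4 GCC (Ala): third position 4-fold.
Codon 5 GUA (Val): third position 4-fold.
Codon 6 CCA (Pro): third position 4-fold.
Four-fold degenerate third positions: 3.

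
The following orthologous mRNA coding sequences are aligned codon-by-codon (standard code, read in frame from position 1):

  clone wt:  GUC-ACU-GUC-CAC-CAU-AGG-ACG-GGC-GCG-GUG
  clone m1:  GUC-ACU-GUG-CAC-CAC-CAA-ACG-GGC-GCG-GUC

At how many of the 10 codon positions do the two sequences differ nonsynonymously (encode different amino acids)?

1

Codon 1: GUC Val / GUC Val — identical.
Codon 2: ACU Thr / ACU Thr — identical.
Codon 3: GUC Val / GUG Val — synonymous.
Codon 4: CAC His / CAC His — identical.
Codon 5: CAU His / CAC His — synonymous.
Codon 6: AGG Arg / CAA Gln — nonsynonymous.
Codon 7: ACG Thr / ACG Thr — identical.
Codon 8: GGC Gly / GGC Gly — identical.
Codon 9: GCG Ala / GCG Ala — identical.
Codon 10: GUG Val / GUC Val — synonymous.
Nonsynonymous differences: 1.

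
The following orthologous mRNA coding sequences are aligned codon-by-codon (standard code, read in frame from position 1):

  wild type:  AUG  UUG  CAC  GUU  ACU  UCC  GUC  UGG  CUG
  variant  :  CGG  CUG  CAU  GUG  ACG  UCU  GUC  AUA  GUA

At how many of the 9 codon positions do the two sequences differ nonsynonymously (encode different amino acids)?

Codon 1: AUG Met / CGG Arg — nonsynonymous.
Codon 2: UUG Leu / CUG Leu — synonymous.
Codon 3: CAC His / CAU His — synonymous.
Codon 4: GUU Val / GUG Val — synonymous.
Codon 5: ACU Thr / ACG Thr — synonymous.
Codon 6: UCC Ser / UCU Ser — synonymous.
Codon 7: GUC Val / GUC Val — identical.
Codon 8: UGG Trp / AUA Ile — nonsynonymous.
Codon 9: CUG Leu / GUA Val — nonsynonymous.
Nonsynonymous differences: 3.

3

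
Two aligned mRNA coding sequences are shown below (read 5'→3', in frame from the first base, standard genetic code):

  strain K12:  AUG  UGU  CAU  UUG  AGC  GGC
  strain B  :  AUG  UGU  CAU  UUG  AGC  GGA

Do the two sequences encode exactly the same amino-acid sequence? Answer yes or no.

Codon 1: AUG Met / AUG Met — identical.
Codon 2: UGU Cys / UGU Cys — identical.
Codon 3: CAU His / CAU His — identical.
Codon 4: UUG Leu / UUG Leu — identical.
Codon 5: AGC Ser / AGC Ser — identical.
Codon 6: GGC Gly / GGA Gly — synonymous.
Nonsynonymous differences: 0 → same protein.

yes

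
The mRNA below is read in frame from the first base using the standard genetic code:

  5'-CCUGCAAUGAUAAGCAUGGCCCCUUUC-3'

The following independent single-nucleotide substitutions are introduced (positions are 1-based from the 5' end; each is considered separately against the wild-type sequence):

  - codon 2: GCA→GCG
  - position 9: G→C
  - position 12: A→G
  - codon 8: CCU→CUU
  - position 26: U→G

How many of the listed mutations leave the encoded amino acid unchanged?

1

Codon 2: GCA (Ala) → GCG (Ala) — synonymous.
Codon 3: AUG (Met) → AUC (Ile) — missense.
Codon 4: AUA (Ile) → AUG (Met) — missense.
Codon 8: CCU (Pro) → CUU (Leu) — missense.
Codon 9: UUC (Phe) → UGC (Cys) — missense.
Synonymous: 1 of 5.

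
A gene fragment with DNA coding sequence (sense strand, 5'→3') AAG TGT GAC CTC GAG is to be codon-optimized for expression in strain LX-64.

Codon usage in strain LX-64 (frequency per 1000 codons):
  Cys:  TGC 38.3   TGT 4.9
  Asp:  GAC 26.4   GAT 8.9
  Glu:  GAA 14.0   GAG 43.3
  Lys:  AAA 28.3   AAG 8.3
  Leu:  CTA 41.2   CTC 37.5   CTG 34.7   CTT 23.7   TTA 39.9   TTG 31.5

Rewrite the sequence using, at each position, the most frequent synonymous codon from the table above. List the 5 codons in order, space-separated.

Codon 1 (Lys): best is AAA at 28.3.
Codon 2 (Cys): best is TGC at 38.3.
Codon 3 (Asp): best is GAC at 26.4.
Codon 4 (Leu): best is CTA at 41.2.
Codon 5 (Glu): best is GAG at 43.3.

AAA TGC GAC CTA GAG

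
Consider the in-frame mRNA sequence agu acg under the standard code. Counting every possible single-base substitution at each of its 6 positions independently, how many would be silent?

4

Codon 1 (AGU, Ser): 1 synonymous substitution.
Codon 2 (ACG, Thr): 3 synonymous substitutions.
Total: 1 + 3 = 4.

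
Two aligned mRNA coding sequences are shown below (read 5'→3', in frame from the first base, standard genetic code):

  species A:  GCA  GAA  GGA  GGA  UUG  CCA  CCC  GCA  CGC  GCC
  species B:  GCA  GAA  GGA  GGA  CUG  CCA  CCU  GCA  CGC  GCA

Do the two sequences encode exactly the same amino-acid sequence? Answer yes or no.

Codon 1: GCA Ala / GCA Ala — identical.
Codon 2: GAA Glu / GAA Glu — identical.
Codon 3: GGA Gly / GGA Gly — identical.
Codon 4: GGA Gly / GGA Gly — identical.
Codon 5: UUG Leu / CUG Leu — synonymous.
Codon 6: CCA Pro / CCA Pro — identical.
Codon 7: CCC Pro / CCU Pro — synonymous.
Codon 8: GCA Ala / GCA Ala — identical.
Codon 9: CGC Arg / CGC Arg — identical.
Codon 10: GCC Ala / GCA Ala — synonymous.
Nonsynonymous differences: 0 → same protein.

yes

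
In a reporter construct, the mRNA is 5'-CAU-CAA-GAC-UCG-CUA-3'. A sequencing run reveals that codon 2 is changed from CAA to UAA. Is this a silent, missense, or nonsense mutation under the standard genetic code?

nonsense

Position 4 falls in codon 2: CAA → Gln.
After the substitution the codon is UAA → Stop.
The new codon is a stop codon, so this is a nonsense mutation.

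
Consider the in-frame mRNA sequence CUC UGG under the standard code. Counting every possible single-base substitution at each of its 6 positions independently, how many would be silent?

Codon 1 (CUC, Leu): 3 synonymous substitutions.
Codon 2 (UGG, Trp): 0 synonymous substitutions.
Total: 3 + 0 = 3.

3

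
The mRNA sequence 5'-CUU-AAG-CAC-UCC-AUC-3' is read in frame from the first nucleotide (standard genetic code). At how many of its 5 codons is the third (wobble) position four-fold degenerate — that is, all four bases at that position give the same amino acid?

2

Codon 1 CUU (Leu): third position 4-fold.
Codon 2 AAG (Lys): third position 2-fold.
Codon 3 CAC (His): third position 2-fold.
Codon 4 UCC (Ser): third position 4-fold.
Codon 5 AUC (Ile): third position 3-fold.
Four-fold degenerate third positions: 2.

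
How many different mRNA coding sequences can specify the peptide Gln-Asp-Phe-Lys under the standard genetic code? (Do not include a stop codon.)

Gln: 2 codons.
Asp: 2 codons.
Phe: 2 codons.
Lys: 2 codons.
2 × 2 × 2 × 2 = 16.

16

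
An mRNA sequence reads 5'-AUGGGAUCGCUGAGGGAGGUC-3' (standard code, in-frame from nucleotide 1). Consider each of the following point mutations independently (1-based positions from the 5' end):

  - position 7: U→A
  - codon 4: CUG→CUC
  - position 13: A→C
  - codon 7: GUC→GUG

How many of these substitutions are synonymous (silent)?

3

Codon 3: UCG (Ser) → ACG (Thr) — missense.
Codon 4: CUG (Leu) → CUC (Leu) — synonymous.
Codon 5: AGG (Arg) → CGG (Arg) — synonymous.
Codon 7: GUC (Val) → GUG (Val) — synonymous.
Synonymous: 3 of 4.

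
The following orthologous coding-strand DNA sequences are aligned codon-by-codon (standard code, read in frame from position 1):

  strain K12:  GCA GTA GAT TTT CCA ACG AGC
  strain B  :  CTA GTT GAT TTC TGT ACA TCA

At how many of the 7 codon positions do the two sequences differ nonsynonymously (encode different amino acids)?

Codon 1: GCA Ala / CTA Leu — nonsynonymous.
Codon 2: GTA Val / GTT Val — synonymous.
Codon 3: GAT Asp / GAT Asp — identical.
Codon 4: TTT Phe / TTC Phe — synonymous.
Codon 5: CCA Pro / TGT Cys — nonsynonymous.
Codon 6: ACG Thr / ACA Thr — synonymous.
Codon 7: AGC Ser / TCA Ser — synonymous.
Nonsynonymous differences: 2.

2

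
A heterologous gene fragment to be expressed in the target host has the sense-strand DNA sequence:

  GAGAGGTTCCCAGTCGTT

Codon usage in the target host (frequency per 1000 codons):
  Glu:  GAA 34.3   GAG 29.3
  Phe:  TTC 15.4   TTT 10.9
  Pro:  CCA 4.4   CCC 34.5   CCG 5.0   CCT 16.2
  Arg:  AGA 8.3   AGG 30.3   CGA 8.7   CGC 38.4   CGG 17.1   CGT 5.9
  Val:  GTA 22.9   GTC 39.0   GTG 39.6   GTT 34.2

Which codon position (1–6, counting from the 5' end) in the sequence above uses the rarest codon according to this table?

Codon 1 GAG (Glu): 29.3 per 1000.
Codon 2 AGG (Arg): 30.3 per 1000.
Codon 3 TTC (Phe): 15.4 per 1000.
Codon 4 CCA (Pro): 4.4 per 1000.
Codon 5 GTC (Val): 39.0 per 1000.
Codon 6 GTT (Val): 34.2 per 1000.
Lowest frequency is 4.4 at codon 4.

4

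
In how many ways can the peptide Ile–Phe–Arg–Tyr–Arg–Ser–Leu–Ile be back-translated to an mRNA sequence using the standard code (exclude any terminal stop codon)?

46656

Ile: 3 codons.
Phe: 2 codons.
Arg: 6 codons.
Tyr: 2 codons.
Arg: 6 codons.
Ser: 6 codons.
Leu: 6 codons.
Ile: 3 codons.
3 × 2 × 6 × 2 × 6 × 6 × 6 × 3 = 46656.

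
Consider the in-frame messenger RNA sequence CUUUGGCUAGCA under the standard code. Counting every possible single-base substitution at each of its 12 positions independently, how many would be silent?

10

Codon 1 (CUU, Leu): 3 synonymous substitutions.
Codon 2 (UGG, Trp): 0 synonymous substitutions.
Codon 3 (CUA, Leu): 4 synonymous substitutions.
Codon 4 (GCA, Ala): 3 synonymous substitutions.
Total: 3 + 0 + 4 + 3 = 10.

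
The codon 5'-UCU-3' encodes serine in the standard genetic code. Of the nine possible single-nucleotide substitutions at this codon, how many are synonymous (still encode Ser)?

Position 1: none → 0 synonymous.
Position 2: none → 0 synonymous.
Position 3: UCC, UCA, UCG → 3 synonymous.
Total: 0 + 0 + 3 = 3.

3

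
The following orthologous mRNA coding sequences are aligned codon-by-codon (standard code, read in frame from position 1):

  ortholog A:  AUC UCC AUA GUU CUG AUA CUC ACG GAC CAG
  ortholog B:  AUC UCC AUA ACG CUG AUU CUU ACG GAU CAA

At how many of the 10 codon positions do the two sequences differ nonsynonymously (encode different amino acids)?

Codon 1: AUC Ile / AUC Ile — identical.
Codon 2: UCC Ser / UCC Ser — identical.
Codon 3: AUA Ile / AUA Ile — identical.
Codon 4: GUU Val / ACG Thr — nonsynonymous.
Codon 5: CUG Leu / CUG Leu — identical.
Codon 6: AUA Ile / AUU Ile — synonymous.
Codon 7: CUC Leu / CUU Leu — synonymous.
Codon 8: ACG Thr / ACG Thr — identical.
Codon 9: GAC Asp / GAU Asp — synonymous.
Codon 10: CAG Gln / CAA Gln — synonymous.
Nonsynonymous differences: 1.

1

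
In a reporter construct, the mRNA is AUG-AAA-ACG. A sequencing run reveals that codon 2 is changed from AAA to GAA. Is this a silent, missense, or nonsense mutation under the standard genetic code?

Position 4 falls in codon 2: AAA → Lys.
After the substitution the codon is GAA → Glu.
Lys ≠ Glu, so this is a missense mutation.

missense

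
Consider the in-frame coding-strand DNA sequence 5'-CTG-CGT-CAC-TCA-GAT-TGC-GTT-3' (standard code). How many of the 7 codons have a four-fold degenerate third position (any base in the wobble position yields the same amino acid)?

Codon 1 CTG (Leu): third position 4-fold.
Codon 2 CGT (Arg): third position 4-fold.
Codon 3 CAC (His): third position 2-fold.
Codon 4 TCA (Ser): third position 4-fold.
Codon 5 GAT (Asp): third position 2-fold.
Codon 6 TGC (Cys): third position 2-fold.
Codon 7 GTT (Val): third position 4-fold.
Four-fold degenerate third positions: 4.

4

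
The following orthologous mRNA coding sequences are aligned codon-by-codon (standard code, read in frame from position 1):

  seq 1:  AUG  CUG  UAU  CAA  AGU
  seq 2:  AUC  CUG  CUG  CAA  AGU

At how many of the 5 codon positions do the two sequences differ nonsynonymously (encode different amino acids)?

2

Codon 1: AUG Met / AUC Ile — nonsynonymous.
Codon 2: CUG Leu / CUG Leu — identical.
Codon 3: UAU Tyr / CUG Leu — nonsynonymous.
Codon 4: CAA Gln / CAA Gln — identical.
Codon 5: AGU Ser / AGU Ser — identical.
Nonsynonymous differences: 2.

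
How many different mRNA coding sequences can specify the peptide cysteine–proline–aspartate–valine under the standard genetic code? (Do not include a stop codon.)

Cys: 2 codons.
Pro: 4 codons.
Asp: 2 codons.
Val: 4 codons.
2 × 4 × 2 × 4 = 64.

64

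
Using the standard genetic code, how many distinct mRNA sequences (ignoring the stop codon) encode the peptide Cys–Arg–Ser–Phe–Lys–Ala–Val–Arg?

27648

Cys: 2 codons.
Arg: 6 codons.
Ser: 6 codons.
Phe: 2 codons.
Lys: 2 codons.
Ala: 4 codons.
Val: 4 codons.
Arg: 6 codons.
2 × 6 × 6 × 2 × 2 × 4 × 4 × 6 = 27648.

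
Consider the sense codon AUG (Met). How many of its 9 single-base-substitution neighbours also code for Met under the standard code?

0

Position 1: none → 0 synonymous.
Position 2: none → 0 synonymous.
Position 3: none → 0 synonymous.
Total: 0 + 0 + 0 = 0.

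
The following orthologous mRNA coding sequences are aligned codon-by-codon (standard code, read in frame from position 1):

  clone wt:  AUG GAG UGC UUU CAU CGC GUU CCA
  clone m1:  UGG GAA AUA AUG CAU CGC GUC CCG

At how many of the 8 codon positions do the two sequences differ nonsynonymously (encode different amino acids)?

Codon 1: AUG Met / UGG Trp — nonsynonymous.
Codon 2: GAG Glu / GAA Glu — synonymous.
Codon 3: UGC Cys / AUA Ile — nonsynonymous.
Codon 4: UUU Phe / AUG Met — nonsynonymous.
Codon 5: CAU His / CAU His — identical.
Codon 6: CGC Arg / CGC Arg — identical.
Codon 7: GUU Val / GUC Val — synonymous.
Codon 8: CCA Pro / CCG Pro — synonymous.
Nonsynonymous differences: 3.

3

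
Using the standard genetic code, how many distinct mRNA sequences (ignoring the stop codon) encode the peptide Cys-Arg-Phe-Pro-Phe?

Cys: 2 codons.
Arg: 6 codons.
Phe: 2 codons.
Pro: 4 codons.
Phe: 2 codons.
2 × 6 × 2 × 4 × 2 = 192.

192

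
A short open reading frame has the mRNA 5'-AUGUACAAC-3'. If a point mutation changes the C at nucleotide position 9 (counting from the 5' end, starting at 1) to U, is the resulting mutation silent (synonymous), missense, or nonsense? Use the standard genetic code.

silent

Position 9 falls in codon 3: AAC → Asn.
After the substitution the codon is AAU → Asn.
Both encode Asn, so the change is synonymous.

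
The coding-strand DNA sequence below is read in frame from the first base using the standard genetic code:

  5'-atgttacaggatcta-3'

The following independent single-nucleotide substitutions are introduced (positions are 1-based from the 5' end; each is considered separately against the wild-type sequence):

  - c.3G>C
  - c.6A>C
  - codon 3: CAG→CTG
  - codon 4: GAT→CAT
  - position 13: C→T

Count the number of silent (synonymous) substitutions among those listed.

Codon 1: ATG (Met) → ATC (Ile) — missense.
Codon 2: TTA (Leu) → TTC (Phe) — missense.
Codon 3: CAG (Gln) → CTG (Leu) — missense.
Codon 4: GAT (Asp) → CAT (His) — missense.
Codon 5: CTA (Leu) → TTA (Leu) — synonymous.
Synonymous: 1 of 5.

1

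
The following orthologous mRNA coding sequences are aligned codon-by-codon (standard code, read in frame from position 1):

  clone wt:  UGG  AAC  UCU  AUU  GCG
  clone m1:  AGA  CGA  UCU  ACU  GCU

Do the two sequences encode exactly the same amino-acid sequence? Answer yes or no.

no

Codon 1: UGG Trp / AGA Arg — nonsynonymous.
Codon 2: AAC Asn / CGA Arg — nonsynonymous.
Codon 3: UCU Ser / UCU Ser — identical.
Codon 4: AUU Ile / ACU Thr — nonsynonymous.
Codon 5: GCG Ala / GCU Ala — synonymous.
Nonsynonymous differences: 3 → different protein.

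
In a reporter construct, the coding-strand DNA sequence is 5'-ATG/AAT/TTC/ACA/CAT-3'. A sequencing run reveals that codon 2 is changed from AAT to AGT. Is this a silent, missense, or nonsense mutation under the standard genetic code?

Position 5 falls in codon 2: AAT → Asn.
After the substitution the codon is AGT → Ser.
Asn ≠ Ser, so this is a missense mutation.

missense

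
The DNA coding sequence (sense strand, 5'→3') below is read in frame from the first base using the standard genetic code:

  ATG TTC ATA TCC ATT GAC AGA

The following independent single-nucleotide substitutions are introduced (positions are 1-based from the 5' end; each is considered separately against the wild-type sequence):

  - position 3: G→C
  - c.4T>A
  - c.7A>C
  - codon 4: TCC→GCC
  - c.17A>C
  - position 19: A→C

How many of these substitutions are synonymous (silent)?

1

Codon 1: ATG (Met) → ATC (Ile) — missense.
Codon 2: TTC (Phe) → ATC (Ile) — missense.
Codon 3: ATA (Ile) → CTA (Leu) — missense.
Codon 4: TCC (Ser) → GCC (Ala) — missense.
Codon 6: GAC (Asp) → GCC (Ala) — missense.
Codon 7: AGA (Arg) → CGA (Arg) — synonymous.
Synonymous: 1 of 6.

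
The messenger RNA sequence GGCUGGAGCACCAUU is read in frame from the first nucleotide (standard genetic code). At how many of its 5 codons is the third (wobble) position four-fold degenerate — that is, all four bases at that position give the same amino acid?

2

Codon 1 GGC (Gly): third position 4-fold.
Codon 2 UGG (Trp): third position 1-fold.
Codon 3 AGC (Ser): third position 2-fold.
Codon 4 ACC (Thr): third position 4-fold.
Codon 5 AUU (Ile): third position 3-fold.
Four-fold degenerate third positions: 2.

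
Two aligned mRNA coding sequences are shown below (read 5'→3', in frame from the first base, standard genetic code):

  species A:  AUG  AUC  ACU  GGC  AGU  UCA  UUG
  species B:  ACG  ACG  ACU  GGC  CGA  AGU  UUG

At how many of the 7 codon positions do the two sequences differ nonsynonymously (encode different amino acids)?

Codon 1: AUG Met / ACG Thr — nonsynonymous.
Codon 2: AUC Ile / ACG Thr — nonsynonymous.
Codon 3: ACU Thr / ACU Thr — identical.
Codon 4: GGC Gly / GGC Gly — identical.
Codon 5: AGU Ser / CGA Arg — nonsynonymous.
Codon 6: UCA Ser / AGU Ser — synonymous.
Codon 7: UUG Leu / UUG Leu — identical.
Nonsynonymous differences: 3.

3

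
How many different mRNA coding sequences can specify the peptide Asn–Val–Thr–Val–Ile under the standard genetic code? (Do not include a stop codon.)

384

Asn: 2 codons.
Val: 4 codons.
Thr: 4 codons.
Val: 4 codons.
Ile: 3 codons.
2 × 4 × 4 × 4 × 3 = 384.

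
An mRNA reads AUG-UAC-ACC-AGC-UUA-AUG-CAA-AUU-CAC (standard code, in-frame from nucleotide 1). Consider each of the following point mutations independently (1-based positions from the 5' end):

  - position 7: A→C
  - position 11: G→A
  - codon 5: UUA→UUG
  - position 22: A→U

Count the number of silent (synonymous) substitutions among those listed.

1

Codon 3: ACC (Thr) → CCC (Pro) — missense.
Codon 4: AGC (Ser) → AAC (Asn) — missense.
Codon 5: UUA (Leu) → UUG (Leu) — synonymous.
Codon 8: AUU (Ile) → UUU (Phe) — missense.
Synonymous: 1 of 4.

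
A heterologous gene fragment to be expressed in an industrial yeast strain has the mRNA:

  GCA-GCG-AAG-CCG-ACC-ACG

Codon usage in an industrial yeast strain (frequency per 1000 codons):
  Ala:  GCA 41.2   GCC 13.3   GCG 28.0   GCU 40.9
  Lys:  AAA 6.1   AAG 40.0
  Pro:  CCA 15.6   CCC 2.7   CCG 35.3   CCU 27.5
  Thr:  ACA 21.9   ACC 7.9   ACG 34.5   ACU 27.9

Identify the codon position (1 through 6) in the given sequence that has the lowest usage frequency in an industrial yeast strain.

5

Codon 1 GCA (Ala): 41.2 per 1000.
Codon 2 GCG (Ala): 28.0 per 1000.
Codon 3 AAG (Lys): 40.0 per 1000.
Codon 4 CCG (Pro): 35.3 per 1000.
Codon 5 ACC (Thr): 7.9 per 1000.
Codon 6 ACG (Thr): 34.5 per 1000.
Lowest frequency is 7.9 at codon 5.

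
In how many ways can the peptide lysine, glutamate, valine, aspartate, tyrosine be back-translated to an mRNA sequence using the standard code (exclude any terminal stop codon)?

64

Lys: 2 codons.
Glu: 2 codons.
Val: 4 codons.
Asp: 2 codons.
Tyr: 2 codons.
2 × 2 × 4 × 2 × 2 = 64.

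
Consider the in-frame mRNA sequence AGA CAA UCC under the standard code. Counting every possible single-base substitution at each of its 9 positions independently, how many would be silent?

Codon 1 (AGA, Arg): 2 synonymous substitutions.
Codon 2 (CAA, Gln): 1 synonymous substitution.
Codon 3 (UCC, Ser): 3 synonymous substitutions.
Total: 2 + 1 + 3 = 6.

6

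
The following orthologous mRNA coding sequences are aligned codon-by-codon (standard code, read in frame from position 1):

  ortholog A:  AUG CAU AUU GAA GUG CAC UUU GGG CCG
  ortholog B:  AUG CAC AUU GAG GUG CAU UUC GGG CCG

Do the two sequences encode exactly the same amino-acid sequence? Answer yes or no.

yes

Codon 1: AUG Met / AUG Met — identical.
Codon 2: CAU His / CAC His — synonymous.
Codon 3: AUU Ile / AUU Ile — identical.
Codon 4: GAA Glu / GAG Glu — synonymous.
Codon 5: GUG Val / GUG Val — identical.
Codon 6: CAC His / CAU His — synonymous.
Codon 7: UUU Phe / UUC Phe — synonymous.
Codon 8: GGG Gly / GGG Gly — identical.
Codon 9: CCG Pro / CCG Pro — identical.
Nonsynonymous differences: 0 → same protein.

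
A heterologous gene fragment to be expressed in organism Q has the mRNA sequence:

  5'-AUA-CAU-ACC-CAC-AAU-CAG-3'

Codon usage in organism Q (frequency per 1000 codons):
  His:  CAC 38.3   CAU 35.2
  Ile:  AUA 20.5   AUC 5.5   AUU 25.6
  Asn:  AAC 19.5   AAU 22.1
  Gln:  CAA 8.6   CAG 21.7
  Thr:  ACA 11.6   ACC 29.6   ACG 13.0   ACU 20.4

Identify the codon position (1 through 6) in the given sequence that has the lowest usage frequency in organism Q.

1

Codon 1 AUA (Ile): 20.5 per 1000.
Codon 2 CAU (His): 35.2 per 1000.
Codon 3 ACC (Thr): 29.6 per 1000.
Codon 4 CAC (His): 38.3 per 1000.
Codon 5 AAU (Asn): 22.1 per 1000.
Codon 6 CAG (Gln): 21.7 per 1000.
Lowest frequency is 20.5 at codon 1.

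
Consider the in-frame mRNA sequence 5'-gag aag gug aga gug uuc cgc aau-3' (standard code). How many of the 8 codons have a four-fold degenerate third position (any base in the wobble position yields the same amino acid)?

3

Codon 1 GAG (Glu): third position 2-fold.
Codon 2 AAG (Lys): third position 2-fold.
Codon 3 GUG (Val): third position 4-fold.
Codon 4 AGA (Arg): third position 2-fold.
Codon 5 GUG (Val): third position 4-fold.
Codon 6 UUC (Phe): third position 2-fold.
Codon 7 CGC (Arg): third position 4-fold.
Codon 8 AAU (Asn): third position 2-fold.
Four-fold degenerate third positions: 3.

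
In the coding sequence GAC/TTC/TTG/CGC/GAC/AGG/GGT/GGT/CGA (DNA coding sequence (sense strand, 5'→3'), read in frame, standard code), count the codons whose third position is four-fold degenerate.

Codon 1 GAC (Asp): third position 2-fold.
Codon 2 TTC (Phe): third position 2-fold.
Codon 3 TTG (Leu): third position 2-fold.
Codon 4 CGC (Arg): third position 4-fold.
Codon 5 GAC (Asp): third position 2-fold.
Codon 6 AGG (Arg): third position 2-fold.
Codon 7 GGT (Gly): third position 4-fold.
Codon 8 GGT (Gly): third position 4-fold.
Codon 9 CGA (Arg): third position 4-fold.
Four-fold degenerate third positions: 4.

4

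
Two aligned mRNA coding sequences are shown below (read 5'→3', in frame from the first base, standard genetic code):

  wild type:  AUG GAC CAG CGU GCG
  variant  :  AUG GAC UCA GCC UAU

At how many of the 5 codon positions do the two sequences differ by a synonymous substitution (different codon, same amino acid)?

0

Codon 1: AUG Met / AUG Met — identical.
Codon 2: GAC Asp / GAC Asp — identical.
Codon 3: CAG Gln / UCA Ser — nonsynonymous.
Codon 4: CGU Arg / GCC Ala — nonsynonymous.
Codon 5: GCG Ala / UAU Tyr — nonsynonymous.
Synonymous differences: 0.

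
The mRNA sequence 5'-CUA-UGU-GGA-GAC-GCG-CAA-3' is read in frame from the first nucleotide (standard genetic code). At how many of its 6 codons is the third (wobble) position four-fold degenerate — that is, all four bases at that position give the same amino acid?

3

Codon 1 CUA (Leu): third position 4-fold.
Codon 2 UGU (Cys): third position 2-fold.
Codon 3 GGA (Gly): third position 4-fold.
Codon 4 GAC (Asp): third position 2-fold.
Codon 5 GCG (Ala): third position 4-fold.
Codon 6 CAA (Gln): third position 2-fold.
Four-fold degenerate third positions: 3.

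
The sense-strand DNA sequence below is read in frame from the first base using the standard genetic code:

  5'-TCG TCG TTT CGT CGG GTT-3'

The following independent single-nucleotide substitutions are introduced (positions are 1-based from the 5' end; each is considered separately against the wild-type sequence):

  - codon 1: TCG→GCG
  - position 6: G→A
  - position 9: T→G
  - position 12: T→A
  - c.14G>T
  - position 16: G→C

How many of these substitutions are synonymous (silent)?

2

Codon 1: TCG (Ser) → GCG (Ala) — missense.
Codon 2: TCG (Ser) → TCA (Ser) — synonymous.
Codon 3: TTT (Phe) → TTG (Leu) — missense.
Codon 4: CGT (Arg) → CGA (Arg) — synonymous.
Codon 5: CGG (Arg) → CTG (Leu) — missense.
Codon 6: GTT (Val) → CTT (Leu) — missense.
Synonymous: 2 of 6.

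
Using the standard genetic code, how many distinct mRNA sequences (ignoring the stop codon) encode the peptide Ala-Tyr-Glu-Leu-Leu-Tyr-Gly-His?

9216

Ala: 4 codons.
Tyr: 2 codons.
Glu: 2 codons.
Leu: 6 codons.
Leu: 6 codons.
Tyr: 2 codons.
Gly: 4 codons.
His: 2 codons.
4 × 2 × 2 × 6 × 6 × 2 × 4 × 2 = 9216.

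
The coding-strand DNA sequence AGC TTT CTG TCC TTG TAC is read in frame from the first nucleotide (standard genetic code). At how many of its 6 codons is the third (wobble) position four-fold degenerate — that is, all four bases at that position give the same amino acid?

Codon 1 AGC (Ser): third position 2-fold.
Codon 2 TTT (Phe): third position 2-fold.
Codon 3 CTG (Leu): third position 4-fold.
Codon 4 TCC (Ser): third position 4-fold.
Codon 5 TTG (Leu): third position 2-fold.
Codon 6 TAC (Tyr): third position 2-fold.
Four-fold degenerate third positions: 2.

2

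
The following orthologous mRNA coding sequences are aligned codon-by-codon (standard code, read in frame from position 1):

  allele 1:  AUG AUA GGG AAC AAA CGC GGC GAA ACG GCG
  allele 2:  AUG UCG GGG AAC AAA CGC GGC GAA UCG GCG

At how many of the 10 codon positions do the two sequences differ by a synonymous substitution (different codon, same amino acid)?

Codon 1: AUG Met / AUG Met — identical.
Codon 2: AUA Ile / UCG Ser — nonsynonymous.
Codon 3: GGG Gly / GGG Gly — identical.
Codon 4: AAC Asn / AAC Asn — identical.
Codon 5: AAA Lys / AAA Lys — identical.
Codon 6: CGC Arg / CGC Arg — identical.
Codon 7: GGC Gly / GGC Gly — identical.
Codon 8: GAA Glu / GAA Glu — identical.
Codon 9: ACG Thr / UCG Ser — nonsynonymous.
Codon 10: GCG Ala / GCG Ala — identical.
Synonymous differences: 0.

0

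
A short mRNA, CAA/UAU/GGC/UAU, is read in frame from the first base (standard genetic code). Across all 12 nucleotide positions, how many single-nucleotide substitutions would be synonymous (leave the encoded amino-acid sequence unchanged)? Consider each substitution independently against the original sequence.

Codon 1 (CAA, Gln): 1 synonymous substitution.
Codon 2 (UAU, Tyr): 1 synonymous substitution.
Codon 3 (GGC, Gly): 3 synonymous substitutions.
Codon 4 (UAU, Tyr): 1 synonymous substitution.
Total: 1 + 1 + 3 + 1 = 6.

6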